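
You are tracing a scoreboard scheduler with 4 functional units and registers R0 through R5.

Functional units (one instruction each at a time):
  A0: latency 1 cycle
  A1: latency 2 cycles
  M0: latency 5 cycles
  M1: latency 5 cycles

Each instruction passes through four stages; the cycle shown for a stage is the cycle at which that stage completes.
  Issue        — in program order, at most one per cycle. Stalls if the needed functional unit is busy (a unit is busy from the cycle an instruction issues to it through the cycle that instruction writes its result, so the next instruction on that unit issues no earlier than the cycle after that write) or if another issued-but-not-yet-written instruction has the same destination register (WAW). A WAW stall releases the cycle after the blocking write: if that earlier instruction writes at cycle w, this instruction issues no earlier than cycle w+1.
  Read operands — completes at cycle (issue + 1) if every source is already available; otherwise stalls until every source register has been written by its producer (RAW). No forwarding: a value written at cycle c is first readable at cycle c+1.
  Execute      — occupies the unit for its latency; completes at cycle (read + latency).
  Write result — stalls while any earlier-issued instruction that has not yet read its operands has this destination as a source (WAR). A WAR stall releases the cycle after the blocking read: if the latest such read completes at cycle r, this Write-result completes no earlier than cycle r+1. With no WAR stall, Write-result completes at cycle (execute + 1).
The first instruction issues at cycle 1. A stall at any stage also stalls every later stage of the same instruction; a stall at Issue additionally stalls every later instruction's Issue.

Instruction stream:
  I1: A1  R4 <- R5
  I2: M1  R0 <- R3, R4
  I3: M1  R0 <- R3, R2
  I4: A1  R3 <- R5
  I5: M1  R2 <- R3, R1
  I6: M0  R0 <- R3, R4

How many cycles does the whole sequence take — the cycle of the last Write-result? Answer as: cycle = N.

cycle = 29

  I1 | 1 | 2 | 4 | 5
  I2 | 2 | 6 | 11 | 12   RAW R4: wait I1 write@5
  I3 | 13 | 14 | 19 | 20   struct: M1 busy until I2 writes@12
  I4 | 14 | 15 | 17 | 18
  I5 | 21 | 22 | 27 | 28   struct: M1 busy until I3 writes@20
  I6 | 22 | 23 | 28 | 29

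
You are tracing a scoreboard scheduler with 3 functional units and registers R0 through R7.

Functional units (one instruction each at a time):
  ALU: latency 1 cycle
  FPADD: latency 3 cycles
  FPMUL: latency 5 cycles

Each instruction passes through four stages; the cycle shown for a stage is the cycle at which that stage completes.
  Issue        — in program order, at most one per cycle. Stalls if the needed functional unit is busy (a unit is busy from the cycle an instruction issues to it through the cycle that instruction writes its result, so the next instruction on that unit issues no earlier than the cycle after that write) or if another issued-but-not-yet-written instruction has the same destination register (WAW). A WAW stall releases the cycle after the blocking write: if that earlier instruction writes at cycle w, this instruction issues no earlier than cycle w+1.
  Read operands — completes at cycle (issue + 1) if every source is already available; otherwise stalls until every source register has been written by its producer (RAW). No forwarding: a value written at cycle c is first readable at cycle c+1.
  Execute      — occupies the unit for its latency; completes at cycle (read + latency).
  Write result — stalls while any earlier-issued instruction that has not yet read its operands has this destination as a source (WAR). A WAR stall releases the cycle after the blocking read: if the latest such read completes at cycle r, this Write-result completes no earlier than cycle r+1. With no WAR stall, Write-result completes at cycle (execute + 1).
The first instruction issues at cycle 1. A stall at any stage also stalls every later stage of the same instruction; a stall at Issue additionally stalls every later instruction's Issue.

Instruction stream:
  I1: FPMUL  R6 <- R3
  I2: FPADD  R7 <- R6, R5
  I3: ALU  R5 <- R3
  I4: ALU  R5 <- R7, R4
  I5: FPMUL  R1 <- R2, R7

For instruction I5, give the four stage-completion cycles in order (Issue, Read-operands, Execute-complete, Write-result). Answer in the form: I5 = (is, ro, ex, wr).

I5 = (12, 14, 19, 20)

I1  is:1  ro:2  ex:7  wr:8
I2  is:2  ro:9  ex:12  wr:13  — RAW R6: wait I1 write@8
I3  is:3  ro:4  ex:5  wr:10  — WAR R5: wait I2 read@9
I4  is:11  ro:14  ex:15  wr:16  — struct: ALU busy until I3 writes@10, RAW R7: wait I2 write@13
I5  is:12  ro:14  ex:19  wr:20  — RAW R7: wait I2 write@13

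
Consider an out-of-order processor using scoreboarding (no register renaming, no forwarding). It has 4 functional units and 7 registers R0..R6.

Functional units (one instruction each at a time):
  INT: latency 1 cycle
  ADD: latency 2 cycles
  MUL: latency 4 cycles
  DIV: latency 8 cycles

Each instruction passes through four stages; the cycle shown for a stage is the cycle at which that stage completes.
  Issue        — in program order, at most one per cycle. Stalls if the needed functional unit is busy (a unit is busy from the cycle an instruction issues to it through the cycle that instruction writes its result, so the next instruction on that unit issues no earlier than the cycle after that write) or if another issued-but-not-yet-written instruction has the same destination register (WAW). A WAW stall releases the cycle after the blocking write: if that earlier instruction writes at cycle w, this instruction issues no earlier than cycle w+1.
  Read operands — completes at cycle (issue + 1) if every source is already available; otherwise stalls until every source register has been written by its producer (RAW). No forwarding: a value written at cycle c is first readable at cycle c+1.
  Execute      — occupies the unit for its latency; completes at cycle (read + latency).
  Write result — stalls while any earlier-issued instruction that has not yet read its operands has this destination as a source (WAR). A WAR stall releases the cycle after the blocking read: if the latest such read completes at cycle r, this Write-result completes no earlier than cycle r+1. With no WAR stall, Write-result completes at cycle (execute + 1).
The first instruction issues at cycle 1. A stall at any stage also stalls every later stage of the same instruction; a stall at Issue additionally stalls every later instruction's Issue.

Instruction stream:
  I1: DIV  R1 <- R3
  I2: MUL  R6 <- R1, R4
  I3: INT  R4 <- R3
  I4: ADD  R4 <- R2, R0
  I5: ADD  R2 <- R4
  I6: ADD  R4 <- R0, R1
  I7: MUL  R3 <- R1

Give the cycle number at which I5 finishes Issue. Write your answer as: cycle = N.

[1] I1 dispatched to DIV
[2] I1 operands ready; I2 dispatched to MUL
[3] I3 dispatched to INT
[4] I3 operands ready
[5] I3 complete
[10] I1 complete
[11] R1←I1
[12] I2 operands ready
[13] R4←I3
[14] I4 dispatched to ADD
[15] I4 operands ready
[16] I2 complete
[17] R6←I2; I4 complete
[18] R4←I4
[19] I5 dispatched to ADD
[20] I5 operands ready
[22] I5 complete
[23] R2←I5
[24] I6 dispatched to ADD
[25] I6 operands ready; I7 dispatched to MUL
[26] I7 operands ready
[27] I6 complete
[28] R4←I6
[30] I7 complete
[31] R3←I7

cycle = 19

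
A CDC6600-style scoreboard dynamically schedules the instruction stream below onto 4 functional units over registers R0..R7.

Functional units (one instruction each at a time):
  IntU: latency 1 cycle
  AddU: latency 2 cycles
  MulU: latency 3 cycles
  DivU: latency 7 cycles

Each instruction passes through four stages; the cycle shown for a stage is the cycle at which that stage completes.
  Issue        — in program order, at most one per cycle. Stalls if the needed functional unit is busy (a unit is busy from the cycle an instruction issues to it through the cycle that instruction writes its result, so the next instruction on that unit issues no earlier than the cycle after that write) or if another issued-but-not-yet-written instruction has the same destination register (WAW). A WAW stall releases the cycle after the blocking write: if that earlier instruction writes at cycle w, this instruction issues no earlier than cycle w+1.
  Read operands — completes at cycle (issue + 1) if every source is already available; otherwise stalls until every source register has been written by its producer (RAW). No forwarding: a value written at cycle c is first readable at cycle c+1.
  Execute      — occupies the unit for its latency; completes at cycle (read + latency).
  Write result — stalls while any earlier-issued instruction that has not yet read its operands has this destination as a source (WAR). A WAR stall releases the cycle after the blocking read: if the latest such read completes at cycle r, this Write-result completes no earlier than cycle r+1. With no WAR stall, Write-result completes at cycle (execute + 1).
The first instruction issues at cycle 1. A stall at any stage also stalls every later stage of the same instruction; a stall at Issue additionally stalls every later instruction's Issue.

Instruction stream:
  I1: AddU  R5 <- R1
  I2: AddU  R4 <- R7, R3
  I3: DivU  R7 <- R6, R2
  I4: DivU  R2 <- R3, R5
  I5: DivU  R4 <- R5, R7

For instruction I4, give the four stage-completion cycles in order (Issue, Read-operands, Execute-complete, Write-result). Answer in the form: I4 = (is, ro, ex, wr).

I4 = (17, 18, 25, 26)

  I1 | 1 | 2 | 4 | 5
  I2 | 6 | 7 | 9 | 10   struct: AddU busy until I1 writes@5
  I3 | 7 | 8 | 15 | 16
  I4 | 17 | 18 | 25 | 26   struct: DivU busy until I3 writes@16
  I5 | 27 | 28 | 35 | 36   struct: DivU busy until I4 writes@26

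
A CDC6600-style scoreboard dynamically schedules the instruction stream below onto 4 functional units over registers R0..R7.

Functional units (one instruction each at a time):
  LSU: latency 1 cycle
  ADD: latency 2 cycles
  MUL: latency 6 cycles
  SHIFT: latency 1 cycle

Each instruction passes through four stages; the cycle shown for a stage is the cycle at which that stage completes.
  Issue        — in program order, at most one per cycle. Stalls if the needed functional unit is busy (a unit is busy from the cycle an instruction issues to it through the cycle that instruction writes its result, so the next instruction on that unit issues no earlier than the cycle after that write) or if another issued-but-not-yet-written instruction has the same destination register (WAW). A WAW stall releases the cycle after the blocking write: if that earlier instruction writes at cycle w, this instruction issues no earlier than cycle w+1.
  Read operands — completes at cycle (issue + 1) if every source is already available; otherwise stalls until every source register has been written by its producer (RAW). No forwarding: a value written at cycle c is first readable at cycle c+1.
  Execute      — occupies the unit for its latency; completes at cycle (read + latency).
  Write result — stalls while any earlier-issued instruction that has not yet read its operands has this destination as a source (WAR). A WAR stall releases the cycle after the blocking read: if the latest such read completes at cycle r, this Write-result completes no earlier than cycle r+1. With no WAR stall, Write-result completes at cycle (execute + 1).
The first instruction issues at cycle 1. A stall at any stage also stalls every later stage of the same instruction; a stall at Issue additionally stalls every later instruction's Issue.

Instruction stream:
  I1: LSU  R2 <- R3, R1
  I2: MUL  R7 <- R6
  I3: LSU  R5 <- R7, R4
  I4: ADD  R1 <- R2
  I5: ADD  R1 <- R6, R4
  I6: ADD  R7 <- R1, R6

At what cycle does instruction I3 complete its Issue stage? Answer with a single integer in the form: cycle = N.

cycle = 5

1) issue 1, read 2, done 3, write 4
2) issue 2, read 3, done 9, write 10
3) issue 5, read 11, done 12, write 13  <struct: LSU busy until I1 writes@4 / RAW R7: wait I2 write@10>
4) issue 6, read 7, done 9, write 10
5) issue 11, read 12, done 14, write 15  <struct: ADD busy until I4 writes@10>
6) issue 16, read 17, done 19, write 20  <struct: ADD busy until I5 writes@15>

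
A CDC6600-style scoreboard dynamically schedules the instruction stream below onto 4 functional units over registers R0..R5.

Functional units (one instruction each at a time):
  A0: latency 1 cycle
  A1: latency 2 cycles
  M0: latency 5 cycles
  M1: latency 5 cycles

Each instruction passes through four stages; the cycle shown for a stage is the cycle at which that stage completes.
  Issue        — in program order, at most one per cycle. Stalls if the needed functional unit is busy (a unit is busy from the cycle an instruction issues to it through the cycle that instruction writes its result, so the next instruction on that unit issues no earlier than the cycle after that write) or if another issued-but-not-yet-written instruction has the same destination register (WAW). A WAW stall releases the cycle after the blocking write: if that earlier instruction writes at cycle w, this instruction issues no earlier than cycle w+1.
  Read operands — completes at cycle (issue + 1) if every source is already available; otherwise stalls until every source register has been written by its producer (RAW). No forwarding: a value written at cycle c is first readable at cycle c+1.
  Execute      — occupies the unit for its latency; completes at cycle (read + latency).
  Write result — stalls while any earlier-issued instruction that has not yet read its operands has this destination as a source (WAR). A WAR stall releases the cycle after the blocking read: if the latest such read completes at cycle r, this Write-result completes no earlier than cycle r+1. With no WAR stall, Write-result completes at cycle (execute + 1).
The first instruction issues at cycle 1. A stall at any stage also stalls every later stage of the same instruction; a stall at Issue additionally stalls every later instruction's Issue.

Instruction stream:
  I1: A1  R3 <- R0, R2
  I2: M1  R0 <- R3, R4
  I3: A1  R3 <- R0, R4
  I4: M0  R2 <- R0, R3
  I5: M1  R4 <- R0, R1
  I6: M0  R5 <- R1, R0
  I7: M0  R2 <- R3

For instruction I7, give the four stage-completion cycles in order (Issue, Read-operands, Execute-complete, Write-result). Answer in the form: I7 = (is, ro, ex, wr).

cycle 1: issue I1 (A1)
cycle 2: I1 read-ops, issue I2 (M1)
cycle 4: I1 finished on A1
cycle 5: I1→R3
cycle 6: I2 read-ops, issue I3 (A1)
cycle 7: issue I4 (M0)
cycle 11: I2 finished on M1
cycle 12: I2→R0
cycle 13: I3 read-ops, issue I5 (M1)
cycle 14: I5 read-ops
cycle 15: I3 finished on A1
cycle 16: I3→R3
cycle 17: I4 read-ops
cycle 19: I5 finished on M1
cycle 20: I5→R4
cycle 22: I4 finished on M0
cycle 23: I4→R2
cycle 24: issue I6 (M0)
cycle 25: I6 read-ops
cycle 30: I6 finished on M0
cycle 31: I6→R5
cycle 32: issue I7 (M0)
cycle 33: I7 read-ops
cycle 38: I7 finished on M0
cycle 39: I7→R2

I7 = (32, 33, 38, 39)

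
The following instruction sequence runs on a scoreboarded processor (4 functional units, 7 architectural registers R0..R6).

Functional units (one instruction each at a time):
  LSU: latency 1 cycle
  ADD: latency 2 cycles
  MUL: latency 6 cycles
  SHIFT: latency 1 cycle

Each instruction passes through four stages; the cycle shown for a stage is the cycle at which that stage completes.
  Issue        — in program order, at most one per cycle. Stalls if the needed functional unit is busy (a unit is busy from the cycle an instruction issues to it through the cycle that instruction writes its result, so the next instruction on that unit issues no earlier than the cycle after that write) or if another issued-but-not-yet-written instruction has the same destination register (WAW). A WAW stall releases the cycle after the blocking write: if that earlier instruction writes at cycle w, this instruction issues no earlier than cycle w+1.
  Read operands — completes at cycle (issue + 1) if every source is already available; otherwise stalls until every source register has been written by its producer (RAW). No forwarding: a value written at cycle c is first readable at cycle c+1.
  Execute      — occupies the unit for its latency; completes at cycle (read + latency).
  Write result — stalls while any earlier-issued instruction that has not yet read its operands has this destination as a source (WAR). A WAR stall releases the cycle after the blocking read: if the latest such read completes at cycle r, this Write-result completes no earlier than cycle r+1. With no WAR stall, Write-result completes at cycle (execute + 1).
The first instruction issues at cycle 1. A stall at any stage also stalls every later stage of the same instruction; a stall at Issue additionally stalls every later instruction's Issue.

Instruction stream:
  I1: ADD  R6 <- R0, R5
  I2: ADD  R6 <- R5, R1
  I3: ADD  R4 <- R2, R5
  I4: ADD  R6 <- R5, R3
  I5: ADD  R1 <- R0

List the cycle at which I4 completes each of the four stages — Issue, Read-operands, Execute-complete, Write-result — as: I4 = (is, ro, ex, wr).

  I1 | 1 | 2 | 4 | 5
  I2 | 6 | 7 | 9 | 10   struct: ADD busy until I1 writes@5
  I3 | 11 | 12 | 14 | 15   struct: ADD busy until I2 writes@10
  I4 | 16 | 17 | 19 | 20   struct: ADD busy until I3 writes@15
  I5 | 21 | 22 | 24 | 25   struct: ADD busy until I4 writes@20

I4 = (16, 17, 19, 20)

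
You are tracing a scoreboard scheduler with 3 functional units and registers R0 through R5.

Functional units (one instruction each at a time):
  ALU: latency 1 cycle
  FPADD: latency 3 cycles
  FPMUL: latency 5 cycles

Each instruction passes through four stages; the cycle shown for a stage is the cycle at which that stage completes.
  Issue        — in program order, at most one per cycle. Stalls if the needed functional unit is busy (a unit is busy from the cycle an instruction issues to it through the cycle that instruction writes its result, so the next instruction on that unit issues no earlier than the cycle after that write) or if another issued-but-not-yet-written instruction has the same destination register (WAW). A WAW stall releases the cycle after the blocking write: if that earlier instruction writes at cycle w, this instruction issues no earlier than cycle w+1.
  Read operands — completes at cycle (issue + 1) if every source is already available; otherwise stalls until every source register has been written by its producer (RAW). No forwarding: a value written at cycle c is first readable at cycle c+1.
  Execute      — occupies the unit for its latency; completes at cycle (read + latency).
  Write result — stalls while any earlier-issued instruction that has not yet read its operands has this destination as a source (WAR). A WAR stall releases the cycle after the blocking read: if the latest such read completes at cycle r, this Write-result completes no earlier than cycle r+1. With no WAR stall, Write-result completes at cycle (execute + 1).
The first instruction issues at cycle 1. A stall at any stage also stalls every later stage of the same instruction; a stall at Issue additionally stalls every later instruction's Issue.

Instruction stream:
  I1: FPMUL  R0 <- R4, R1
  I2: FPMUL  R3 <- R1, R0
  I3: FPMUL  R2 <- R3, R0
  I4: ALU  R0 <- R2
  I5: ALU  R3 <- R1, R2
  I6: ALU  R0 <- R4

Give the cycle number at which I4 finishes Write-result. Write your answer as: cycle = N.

[1] I1 issues→FPMUL
[2] I1 reads
[7] I1 exec-done
[8] I1 writes R0
[9] I2 issues→FPMUL
[10] I2 reads
[15] I2 exec-done
[16] I2 writes R3
[17] I3 issues→FPMUL
[18] I3 reads | I4 issues→ALU
[23] I3 exec-done
[24] I3 writes R2
[25] I4 reads
[26] I4 exec-done
[27] I4 writes R0
[28] I5 issues→ALU
[29] I5 reads
[30] I5 exec-done
[31] I5 writes R3
[32] I6 issues→ALU
[33] I6 reads
[34] I6 exec-done
[35] I6 writes R0

cycle = 27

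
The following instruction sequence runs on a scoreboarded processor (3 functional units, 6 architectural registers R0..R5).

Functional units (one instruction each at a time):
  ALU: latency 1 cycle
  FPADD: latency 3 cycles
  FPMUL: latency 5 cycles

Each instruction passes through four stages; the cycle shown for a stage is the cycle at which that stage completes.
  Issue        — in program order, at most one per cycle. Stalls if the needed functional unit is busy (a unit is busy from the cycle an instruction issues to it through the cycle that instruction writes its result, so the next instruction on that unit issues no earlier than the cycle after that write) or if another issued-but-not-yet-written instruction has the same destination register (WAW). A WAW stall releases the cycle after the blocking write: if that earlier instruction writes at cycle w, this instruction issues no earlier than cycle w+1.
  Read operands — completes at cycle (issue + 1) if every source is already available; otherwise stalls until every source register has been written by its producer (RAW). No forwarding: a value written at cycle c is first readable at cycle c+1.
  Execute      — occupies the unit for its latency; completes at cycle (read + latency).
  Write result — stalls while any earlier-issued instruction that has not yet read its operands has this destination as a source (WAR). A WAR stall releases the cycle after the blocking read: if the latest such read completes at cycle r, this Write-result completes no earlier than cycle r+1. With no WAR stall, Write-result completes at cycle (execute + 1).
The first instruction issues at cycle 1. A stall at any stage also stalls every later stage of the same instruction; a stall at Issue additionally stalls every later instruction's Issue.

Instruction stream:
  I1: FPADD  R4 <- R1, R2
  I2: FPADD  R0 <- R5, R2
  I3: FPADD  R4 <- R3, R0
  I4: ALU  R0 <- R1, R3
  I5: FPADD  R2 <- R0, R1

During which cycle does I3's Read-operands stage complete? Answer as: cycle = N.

1) issue 1, read 2, done 5, write 6
2) issue 7, read 8, done 11, write 12  <struct: FPADD busy until I1 writes@6>
3) issue 13, read 14, done 17, write 18  <struct: FPADD busy until I2 writes@12>
4) issue 14, read 15, done 16, write 17
5) issue 19, read 20, done 23, write 24  <struct: FPADD busy until I3 writes@18>

cycle = 14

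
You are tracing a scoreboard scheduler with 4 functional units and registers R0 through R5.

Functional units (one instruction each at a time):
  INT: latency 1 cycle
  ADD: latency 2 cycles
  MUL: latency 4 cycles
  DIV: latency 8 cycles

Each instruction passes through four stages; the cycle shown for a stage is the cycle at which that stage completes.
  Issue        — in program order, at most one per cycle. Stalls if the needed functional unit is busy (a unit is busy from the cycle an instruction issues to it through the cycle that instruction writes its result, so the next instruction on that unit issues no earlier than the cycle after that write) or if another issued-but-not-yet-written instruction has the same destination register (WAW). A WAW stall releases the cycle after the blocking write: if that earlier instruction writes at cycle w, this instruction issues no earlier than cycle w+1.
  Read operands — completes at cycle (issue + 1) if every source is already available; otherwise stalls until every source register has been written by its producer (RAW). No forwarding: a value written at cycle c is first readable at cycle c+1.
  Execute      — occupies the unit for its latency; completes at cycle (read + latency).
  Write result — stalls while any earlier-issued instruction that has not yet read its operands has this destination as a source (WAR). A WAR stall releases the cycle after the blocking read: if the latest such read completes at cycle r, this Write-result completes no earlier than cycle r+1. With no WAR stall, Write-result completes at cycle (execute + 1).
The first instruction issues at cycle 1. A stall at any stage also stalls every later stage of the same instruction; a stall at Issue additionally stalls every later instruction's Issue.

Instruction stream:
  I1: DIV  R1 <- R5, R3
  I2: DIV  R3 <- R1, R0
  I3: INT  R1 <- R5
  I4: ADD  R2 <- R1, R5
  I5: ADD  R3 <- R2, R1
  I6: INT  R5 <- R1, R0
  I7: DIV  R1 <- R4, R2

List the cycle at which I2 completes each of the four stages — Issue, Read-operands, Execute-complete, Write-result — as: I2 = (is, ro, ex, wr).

I2 = (12, 13, 21, 22)

[1] I1 dispatched to DIV
[2] I1 operands ready
[10] I1 complete
[11] R1←I1
[12] I2 dispatched to DIV
[13] I2 operands ready · I3 dispatched to INT
[14] I3 operands ready · I4 dispatched to ADD
[15] I3 complete
[16] R1←I3
[17] I4 operands ready
[19] I4 complete
[20] R2←I4
[21] I2 complete
[22] R3←I2
[23] I5 dispatched to ADD
[24] I5 operands ready · I6 dispatched to INT
[25] I6 operands ready · I7 dispatched to DIV
[26] I5 complete · I6 complete · I7 operands ready
[27] R3←I5 · R5←I6
[34] I7 complete
[35] R1←I7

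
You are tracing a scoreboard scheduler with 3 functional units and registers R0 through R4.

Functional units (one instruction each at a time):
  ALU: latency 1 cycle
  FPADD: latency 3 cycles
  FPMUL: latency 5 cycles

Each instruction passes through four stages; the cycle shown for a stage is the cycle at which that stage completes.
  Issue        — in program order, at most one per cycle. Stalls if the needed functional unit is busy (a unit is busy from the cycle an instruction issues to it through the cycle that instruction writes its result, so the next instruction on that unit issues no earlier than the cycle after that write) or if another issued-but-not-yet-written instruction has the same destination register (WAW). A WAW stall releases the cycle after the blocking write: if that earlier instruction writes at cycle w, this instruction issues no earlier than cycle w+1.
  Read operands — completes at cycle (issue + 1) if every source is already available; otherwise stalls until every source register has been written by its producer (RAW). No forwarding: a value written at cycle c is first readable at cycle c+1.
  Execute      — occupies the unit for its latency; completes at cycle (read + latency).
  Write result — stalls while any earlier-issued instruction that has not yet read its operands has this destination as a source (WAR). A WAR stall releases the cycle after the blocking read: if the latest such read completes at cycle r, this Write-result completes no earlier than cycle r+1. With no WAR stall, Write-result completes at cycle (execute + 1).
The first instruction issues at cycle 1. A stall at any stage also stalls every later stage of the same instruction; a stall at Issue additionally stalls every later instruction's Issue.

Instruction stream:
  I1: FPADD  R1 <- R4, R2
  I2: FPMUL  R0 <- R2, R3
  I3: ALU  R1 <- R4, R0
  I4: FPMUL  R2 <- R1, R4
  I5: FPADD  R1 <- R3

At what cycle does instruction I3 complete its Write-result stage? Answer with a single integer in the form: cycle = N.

I1  is:1  ro:2  ex:5  wr:6
I2  is:2  ro:3  ex:8  wr:9
I3  is:7  ro:10  ex:11  wr:12  — WAW R1: wait I1 write@6, RAW R0: wait I2 write@9
I4  is:10  ro:13  ex:18  wr:19  — struct: FPMUL busy until I2 writes@9, RAW R1: wait I3 write@12
I5  is:13  ro:14  ex:17  wr:18  — WAW R1: wait I3 write@12

cycle = 12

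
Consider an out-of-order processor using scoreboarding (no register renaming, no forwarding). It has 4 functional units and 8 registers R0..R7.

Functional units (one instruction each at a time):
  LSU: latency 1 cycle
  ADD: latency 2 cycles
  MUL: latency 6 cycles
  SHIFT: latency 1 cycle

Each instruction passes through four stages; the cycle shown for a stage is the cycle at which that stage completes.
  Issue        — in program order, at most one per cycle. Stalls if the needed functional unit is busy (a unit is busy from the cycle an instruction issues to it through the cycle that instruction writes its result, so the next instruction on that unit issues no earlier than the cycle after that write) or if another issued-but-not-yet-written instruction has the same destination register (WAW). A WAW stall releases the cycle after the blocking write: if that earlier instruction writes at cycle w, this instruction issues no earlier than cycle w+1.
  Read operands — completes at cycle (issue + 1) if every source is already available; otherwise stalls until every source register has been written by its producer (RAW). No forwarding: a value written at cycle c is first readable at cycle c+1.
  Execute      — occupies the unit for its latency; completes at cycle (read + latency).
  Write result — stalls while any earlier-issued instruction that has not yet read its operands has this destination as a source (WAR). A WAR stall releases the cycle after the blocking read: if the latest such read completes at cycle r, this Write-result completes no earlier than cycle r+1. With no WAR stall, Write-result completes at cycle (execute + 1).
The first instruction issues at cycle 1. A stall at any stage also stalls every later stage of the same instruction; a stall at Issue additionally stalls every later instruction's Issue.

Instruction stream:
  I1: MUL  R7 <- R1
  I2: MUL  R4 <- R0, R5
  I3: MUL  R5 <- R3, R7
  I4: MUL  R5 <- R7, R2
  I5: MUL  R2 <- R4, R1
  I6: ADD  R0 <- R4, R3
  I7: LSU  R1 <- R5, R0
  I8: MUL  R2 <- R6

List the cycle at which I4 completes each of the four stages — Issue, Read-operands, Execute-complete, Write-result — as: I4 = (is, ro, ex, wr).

cycle 1: issue I1 (MUL)
cycle 2: I1 read-ops
cycle 8: I1 finished on MUL
cycle 9: I1→R7
cycle 10: issue I2 (MUL)
cycle 11: I2 read-ops
cycle 17: I2 finished on MUL
cycle 18: I2→R4
cycle 19: issue I3 (MUL)
cycle 20: I3 read-ops
cycle 26: I3 finished on MUL
cycle 27: I3→R5
cycle 28: issue I4 (MUL)
cycle 29: I4 read-ops
cycle 35: I4 finished on MUL
cycle 36: I4→R5
cycle 37: issue I5 (MUL)
cycle 38: I5 read-ops · issue I6 (ADD)
cycle 39: I6 read-ops · issue I7 (LSU)
cycle 41: I6 finished on ADD
cycle 42: I6→R0
cycle 43: I7 read-ops
cycle 44: I5 finished on MUL · I7 finished on LSU
cycle 45: I5→R2 · I7→R1
cycle 46: issue I8 (MUL)
cycle 47: I8 read-ops
cycle 53: I8 finished on MUL
cycle 54: I8→R2

I4 = (28, 29, 35, 36)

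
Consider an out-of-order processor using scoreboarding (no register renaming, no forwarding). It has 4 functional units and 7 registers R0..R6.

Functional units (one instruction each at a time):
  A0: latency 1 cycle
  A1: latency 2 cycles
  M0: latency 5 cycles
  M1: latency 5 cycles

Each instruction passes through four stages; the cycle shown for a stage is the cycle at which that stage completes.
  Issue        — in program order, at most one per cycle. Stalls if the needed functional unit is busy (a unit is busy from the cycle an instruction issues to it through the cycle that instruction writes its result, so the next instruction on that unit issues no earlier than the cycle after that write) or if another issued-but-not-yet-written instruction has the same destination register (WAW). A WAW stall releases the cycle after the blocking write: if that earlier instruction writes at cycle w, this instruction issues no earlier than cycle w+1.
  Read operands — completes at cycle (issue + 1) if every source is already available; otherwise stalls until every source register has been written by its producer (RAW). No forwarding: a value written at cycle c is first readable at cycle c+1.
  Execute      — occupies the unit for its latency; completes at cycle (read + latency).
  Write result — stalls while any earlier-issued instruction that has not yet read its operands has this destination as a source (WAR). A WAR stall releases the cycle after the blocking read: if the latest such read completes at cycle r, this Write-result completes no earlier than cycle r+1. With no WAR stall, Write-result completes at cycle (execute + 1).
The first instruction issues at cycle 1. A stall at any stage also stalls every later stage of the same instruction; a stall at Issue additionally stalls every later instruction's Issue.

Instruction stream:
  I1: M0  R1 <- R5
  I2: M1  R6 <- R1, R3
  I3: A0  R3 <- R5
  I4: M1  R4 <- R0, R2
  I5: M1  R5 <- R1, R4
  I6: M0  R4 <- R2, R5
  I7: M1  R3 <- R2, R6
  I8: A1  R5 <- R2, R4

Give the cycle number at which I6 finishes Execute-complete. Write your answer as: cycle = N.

I1 -> (1, 2, 7, 8)
I2 -> (2, 9, 14, 15)  // RAW R1: wait I1 write@8
I3 -> (3, 4, 5, 10)  // WAR R3: wait I2 read@9
I4 -> (16, 17, 22, 23)  // struct: M1 busy until I2 writes@15
I5 -> (24, 25, 30, 31)  // struct: M1 busy until I4 writes@23
I6 -> (25, 32, 37, 38)  // RAW R5: wait I5 write@31
I7 -> (32, 33, 38, 39)  // struct: M1 busy until I5 writes@31
I8 -> (33, 39, 41, 42)  // RAW R4: wait I6 write@38

cycle = 37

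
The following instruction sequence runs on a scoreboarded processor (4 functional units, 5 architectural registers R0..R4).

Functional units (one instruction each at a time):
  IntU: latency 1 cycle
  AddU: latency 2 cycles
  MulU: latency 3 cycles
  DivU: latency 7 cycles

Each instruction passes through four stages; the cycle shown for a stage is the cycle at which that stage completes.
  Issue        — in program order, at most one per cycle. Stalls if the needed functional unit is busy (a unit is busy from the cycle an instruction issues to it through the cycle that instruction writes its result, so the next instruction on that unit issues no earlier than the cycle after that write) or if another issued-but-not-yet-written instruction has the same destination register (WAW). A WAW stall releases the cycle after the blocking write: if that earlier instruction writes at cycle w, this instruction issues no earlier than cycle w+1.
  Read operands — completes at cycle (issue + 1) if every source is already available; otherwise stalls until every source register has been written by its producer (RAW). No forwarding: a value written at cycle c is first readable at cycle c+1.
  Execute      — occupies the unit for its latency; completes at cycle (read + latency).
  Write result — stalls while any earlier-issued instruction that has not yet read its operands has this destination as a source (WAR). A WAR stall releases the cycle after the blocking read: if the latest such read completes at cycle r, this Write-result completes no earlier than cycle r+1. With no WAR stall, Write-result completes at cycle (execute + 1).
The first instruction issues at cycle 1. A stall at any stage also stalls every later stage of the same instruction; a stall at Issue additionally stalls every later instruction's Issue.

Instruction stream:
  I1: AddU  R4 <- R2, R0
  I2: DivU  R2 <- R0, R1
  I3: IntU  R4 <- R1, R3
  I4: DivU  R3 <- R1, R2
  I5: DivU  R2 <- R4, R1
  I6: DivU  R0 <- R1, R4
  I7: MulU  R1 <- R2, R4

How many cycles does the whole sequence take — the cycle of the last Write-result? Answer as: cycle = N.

  I1 | 1 | 2 | 4 | 5
  I2 | 2 | 3 | 10 | 11
  I3 | 6 | 7 | 8 | 9   WAW R4: wait I1 write@5
  I4 | 12 | 13 | 20 | 21   struct: DivU busy until I2 writes@11
  I5 | 22 | 23 | 30 | 31   struct: DivU busy until I4 writes@21
  I6 | 32 | 33 | 40 | 41   struct: DivU busy until I5 writes@31
  I7 | 33 | 34 | 37 | 38

cycle = 41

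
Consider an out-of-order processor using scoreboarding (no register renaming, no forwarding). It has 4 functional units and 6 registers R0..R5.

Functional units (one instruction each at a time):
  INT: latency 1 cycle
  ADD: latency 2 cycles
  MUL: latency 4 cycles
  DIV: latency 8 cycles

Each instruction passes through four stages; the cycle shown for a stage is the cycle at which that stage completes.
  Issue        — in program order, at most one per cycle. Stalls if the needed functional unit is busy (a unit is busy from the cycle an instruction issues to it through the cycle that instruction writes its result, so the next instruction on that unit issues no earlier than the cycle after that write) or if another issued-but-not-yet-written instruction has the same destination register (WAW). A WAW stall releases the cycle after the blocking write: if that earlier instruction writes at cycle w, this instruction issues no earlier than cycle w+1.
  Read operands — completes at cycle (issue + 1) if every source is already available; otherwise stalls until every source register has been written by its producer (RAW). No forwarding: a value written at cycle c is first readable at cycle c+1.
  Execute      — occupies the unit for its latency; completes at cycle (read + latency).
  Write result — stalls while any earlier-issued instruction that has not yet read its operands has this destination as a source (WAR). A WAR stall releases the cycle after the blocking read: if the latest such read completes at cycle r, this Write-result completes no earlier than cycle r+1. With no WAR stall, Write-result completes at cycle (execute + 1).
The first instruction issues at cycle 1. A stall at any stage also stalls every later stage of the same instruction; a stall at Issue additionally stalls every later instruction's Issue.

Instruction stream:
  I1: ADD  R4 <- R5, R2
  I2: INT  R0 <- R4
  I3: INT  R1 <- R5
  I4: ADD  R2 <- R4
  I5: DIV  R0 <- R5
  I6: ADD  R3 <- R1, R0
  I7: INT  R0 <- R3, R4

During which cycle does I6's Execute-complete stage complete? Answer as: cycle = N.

t=1  I1 dispatched to ADD
t=2  I1 operands ready, I2 dispatched to INT
t=4  I1 complete
t=5  R4←I1
t=6  I2 operands ready
t=7  I2 complete
t=8  R0←I2
t=9  I3 dispatched to INT
t=10  I3 operands ready, I4 dispatched to ADD
t=11  I3 complete, I4 operands ready, I5 dispatched to DIV
t=12  R1←I3, I5 operands ready
t=13  I4 complete
t=14  R2←I4
t=15  I6 dispatched to ADD
t=20  I5 complete
t=21  R0←I5
t=22  I6 operands ready, I7 dispatched to INT
t=24  I6 complete
t=25  R3←I6
t=26  I7 operands ready
t=27  I7 complete
t=28  R0←I7

cycle = 24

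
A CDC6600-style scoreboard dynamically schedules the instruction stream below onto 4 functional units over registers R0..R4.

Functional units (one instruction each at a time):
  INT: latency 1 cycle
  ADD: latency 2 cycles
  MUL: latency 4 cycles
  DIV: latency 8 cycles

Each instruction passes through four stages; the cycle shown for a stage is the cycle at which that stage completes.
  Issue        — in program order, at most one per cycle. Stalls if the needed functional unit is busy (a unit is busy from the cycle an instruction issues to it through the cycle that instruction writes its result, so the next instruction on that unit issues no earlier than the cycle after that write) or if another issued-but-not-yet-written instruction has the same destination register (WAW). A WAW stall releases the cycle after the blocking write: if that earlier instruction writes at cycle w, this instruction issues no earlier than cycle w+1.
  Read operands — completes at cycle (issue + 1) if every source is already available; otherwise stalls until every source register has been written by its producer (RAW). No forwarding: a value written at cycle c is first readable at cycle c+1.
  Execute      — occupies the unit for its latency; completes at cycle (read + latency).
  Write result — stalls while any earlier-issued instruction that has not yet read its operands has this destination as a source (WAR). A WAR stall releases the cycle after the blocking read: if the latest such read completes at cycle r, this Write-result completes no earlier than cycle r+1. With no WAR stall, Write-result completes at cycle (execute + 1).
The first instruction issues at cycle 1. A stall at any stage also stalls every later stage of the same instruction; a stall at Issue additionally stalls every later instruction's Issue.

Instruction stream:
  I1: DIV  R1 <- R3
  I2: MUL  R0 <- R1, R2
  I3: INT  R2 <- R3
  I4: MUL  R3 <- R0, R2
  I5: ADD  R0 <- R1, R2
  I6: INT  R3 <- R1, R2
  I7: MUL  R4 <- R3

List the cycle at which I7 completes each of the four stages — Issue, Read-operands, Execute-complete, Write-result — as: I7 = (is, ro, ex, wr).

I7 = (26, 29, 33, 34)

c1: I1→DIV
c2: I1 RO | I2→MUL
c3: I3→INT
c4: I3 RO
c5: I3 EX
c10: I1 EX
c11: I1 WR R1
c12: I2 RO
c13: I3 WR R2
c16: I2 EX
c17: I2 WR R0
c18: I4→MUL
c19: I4 RO | I5→ADD
c20: I5 RO
c22: I5 EX
c23: I4 EX | I5 WR R0
c24: I4 WR R3
c25: I6→INT
c26: I6 RO | I7→MUL
c27: I6 EX
c28: I6 WR R3
c29: I7 RO
c33: I7 EX
c34: I7 WR R4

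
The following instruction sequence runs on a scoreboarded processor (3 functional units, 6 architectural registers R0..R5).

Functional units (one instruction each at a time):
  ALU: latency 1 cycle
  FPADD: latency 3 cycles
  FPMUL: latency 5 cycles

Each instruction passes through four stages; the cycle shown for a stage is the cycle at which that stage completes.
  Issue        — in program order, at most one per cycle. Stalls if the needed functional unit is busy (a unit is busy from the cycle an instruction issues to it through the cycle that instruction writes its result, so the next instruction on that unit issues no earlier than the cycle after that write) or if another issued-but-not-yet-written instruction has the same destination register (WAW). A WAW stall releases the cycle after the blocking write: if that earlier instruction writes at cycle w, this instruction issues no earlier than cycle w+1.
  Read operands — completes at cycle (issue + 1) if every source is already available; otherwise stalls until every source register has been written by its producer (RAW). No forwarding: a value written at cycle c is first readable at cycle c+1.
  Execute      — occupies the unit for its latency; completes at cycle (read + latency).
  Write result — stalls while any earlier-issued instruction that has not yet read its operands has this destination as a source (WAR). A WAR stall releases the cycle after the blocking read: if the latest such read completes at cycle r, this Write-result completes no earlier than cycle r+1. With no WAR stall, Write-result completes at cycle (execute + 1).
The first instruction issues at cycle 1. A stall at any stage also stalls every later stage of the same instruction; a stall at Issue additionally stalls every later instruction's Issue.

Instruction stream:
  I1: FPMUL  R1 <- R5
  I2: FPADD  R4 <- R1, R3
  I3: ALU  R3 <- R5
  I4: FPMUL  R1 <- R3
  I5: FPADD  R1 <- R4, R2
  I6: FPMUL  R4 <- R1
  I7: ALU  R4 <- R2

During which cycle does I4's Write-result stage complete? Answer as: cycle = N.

cycle = 17

  I1 | 1 | 2 | 7 | 8
  I2 | 2 | 9 | 12 | 13   RAW R1: wait I1 write@8
  I3 | 3 | 4 | 5 | 10   WAR R3: wait I2 read@9
  I4 | 9 | 11 | 16 | 17   struct: FPMUL busy until I1 writes@8 · RAW R3: wait I3 write@10
  I5 | 18 | 19 | 22 | 23   WAW R1: wait I4 write@17
  I6 | 19 | 24 | 29 | 30   RAW R1: wait I5 write@23
  I7 | 31 | 32 | 33 | 34   WAW R4: wait I6 write@30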